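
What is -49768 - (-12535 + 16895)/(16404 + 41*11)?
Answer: -167768800/3371 ≈ -49768.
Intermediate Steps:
-49768 - (-12535 + 16895)/(16404 + 41*11) = -49768 - 4360/(16404 + 451) = -49768 - 4360/16855 = -49768 - 1*872/3371 = -49768 - 872/3371 = -167768800/3371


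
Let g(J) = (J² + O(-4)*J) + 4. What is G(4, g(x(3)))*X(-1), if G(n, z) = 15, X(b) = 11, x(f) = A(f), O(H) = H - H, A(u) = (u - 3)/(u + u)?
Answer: 165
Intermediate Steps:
A(u) = (-3 + u)/(2*u) (A(u) = (-3 + u)/((2*u)) = (-3 + u)*(1/(2*u)) = (-3 + u)/(2*u))
O(H) = 0
x(f) = (-3 + f)/(2*f)
g(J) = 4 + J² (g(J) = (J² + 0*J) + 4 = (J² + 0) + 4 = J² + 4 = 4 + J²)
G(4, g(x(3)))*X(-1) = 15*11 = 165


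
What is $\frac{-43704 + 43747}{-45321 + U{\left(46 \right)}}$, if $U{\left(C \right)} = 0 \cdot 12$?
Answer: $- \frac{43}{45321} \approx -0.00094879$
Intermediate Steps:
$U{\left(C \right)} = 0$
$\frac{-43704 + 43747}{-45321 + U{\left(46 \right)}} = \frac{-43704 + 43747}{-45321 + 0} = \frac{43}{-45321} = 43 \left(- \frac{1}{45321}\right) = - \frac{43}{45321}$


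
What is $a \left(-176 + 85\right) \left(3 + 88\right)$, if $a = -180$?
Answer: $1490580$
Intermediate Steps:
$a \left(-176 + 85\right) \left(3 + 88\right) = - 180 \left(-176 + 85\right) \left(3 + 88\right) = - 180 \left(\left(-91\right) 91\right) = \left(-180\right) \left(-8281\right) = 1490580$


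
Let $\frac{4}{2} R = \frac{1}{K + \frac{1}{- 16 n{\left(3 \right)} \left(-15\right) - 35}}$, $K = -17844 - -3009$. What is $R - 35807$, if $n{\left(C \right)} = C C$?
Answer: $- \frac{2257586521761}{63048748} \approx -35807.0$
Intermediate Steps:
$K = -14835$ ($K = -17844 + 3009 = -14835$)
$n{\left(C \right)} = C^{2}$
$R = - \frac{2125}{63048748}$ ($R = \frac{1}{2 \left(-14835 + \frac{1}{- 16 \cdot 3^{2} \left(-15\right) - 35}\right)} = \frac{1}{2 \left(-14835 + \frac{1}{\left(-16\right) 9 \left(-15\right) - 35}\right)} = \frac{1}{2 \left(-14835 + \frac{1}{\left(-144\right) \left(-15\right) - 35}\right)} = \frac{1}{2 \left(-14835 + \frac{1}{2160 - 35}\right)} = \frac{1}{2 \left(-14835 + \frac{1}{2125}\right)} = \frac{1}{2 \left(- \frac{31524374}{2125}\right)} = \frac{1}{2} \left(- \frac{2125}{31524374}\right) = - \frac{2125}{63048748} \approx -3.3704 \cdot 10^{-5}$)
$R - 35807 = - \frac{2125}{63048748} - 35807 = - \frac{2257586521761}{63048748}$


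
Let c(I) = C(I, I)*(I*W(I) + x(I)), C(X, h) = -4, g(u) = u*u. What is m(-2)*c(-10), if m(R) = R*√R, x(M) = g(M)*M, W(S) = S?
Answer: -7200*I*√2 ≈ -10182.0*I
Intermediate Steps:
g(u) = u²
x(M) = M³ (x(M) = M²*M = M³)
m(R) = R^(3/2)
c(I) = -4*I² - 4*I³ (c(I) = -4*(I*I + I³) = -4*(I² + I³) = -4*I² - 4*I³)
m(-2)*c(-10) = (-2)^(3/2)*(4*(-10)²*(-1 - 1*(-10))) = (-2*I*√2)*(4*100*(-1 + 10)) = (-2*I*√2)*(4*100*9) = -2*I*√2*3600 = -7200*I*√2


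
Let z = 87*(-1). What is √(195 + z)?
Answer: 6*√3 ≈ 10.392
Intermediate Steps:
z = -87
√(195 + z) = √(195 - 87) = √108 = 6*√3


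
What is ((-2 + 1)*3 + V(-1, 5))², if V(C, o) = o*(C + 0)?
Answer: 64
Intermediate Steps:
V(C, o) = C*o (V(C, o) = o*C = C*o)
((-2 + 1)*3 + V(-1, 5))² = ((-2 + 1)*3 - 1*5)² = (-1*3 - 5)² = (-3 - 5)² = (-8)² = 64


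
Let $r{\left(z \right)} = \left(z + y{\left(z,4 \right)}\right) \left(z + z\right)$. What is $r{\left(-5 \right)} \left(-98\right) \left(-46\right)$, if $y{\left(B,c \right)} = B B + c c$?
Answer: $-1622880$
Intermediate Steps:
$y{\left(B,c \right)} = B^{2} + c^{2}$
$r{\left(z \right)} = 2 z \left(16 + z + z^{2}\right)$ ($r{\left(z \right)} = \left(z + \left(z^{2} + 4^{2}\right)\right) \left(z + z\right) = \left(z + \left(z^{2} + 16\right)\right) 2 z = \left(z + \left(16 + z^{2}\right)\right) 2 z = \left(16 + z + z^{2}\right) 2 z = 2 z \left(16 + z + z^{2}\right)$)
$r{\left(-5 \right)} \left(-98\right) \left(-46\right) = 2 \left(-5\right) \left(16 - 5 + \left(-5\right)^{2}\right) \left(-98\right) \left(-46\right) = 2 \left(-5\right) \left(16 - 5 + 25\right) \left(-98\right) \left(-46\right) = 2 \left(-5\right) 36 \left(-98\right) \left(-46\right) = \left(-360\right) \left(-98\right) \left(-46\right) = 35280 \left(-46\right) = -1622880$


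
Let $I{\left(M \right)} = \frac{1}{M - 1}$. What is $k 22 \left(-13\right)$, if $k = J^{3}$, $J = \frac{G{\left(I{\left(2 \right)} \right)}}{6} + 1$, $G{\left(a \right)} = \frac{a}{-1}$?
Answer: $- \frac{17875}{108} \approx -165.51$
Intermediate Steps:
$I{\left(M \right)} = \frac{1}{-1 + M}$
$G{\left(a \right)} = - a$ ($G{\left(a \right)} = a \left(-1\right) = - a$)
$J = \frac{5}{6}$ ($J = \frac{\left(-1\right) \frac{1}{-1 + 2}}{6} + 1 = - 1^{-1} \cdot \frac{1}{6} + 1 = \left(-1\right) 1 \cdot \frac{1}{6} + 1 = \left(-1\right) \frac{1}{6} + 1 = - \frac{1}{6} + 1 = \frac{5}{6} \approx 0.83333$)
$k = \frac{125}{216}$ ($k = \left(\frac{5}{6}\right)^{3} = \frac{125}{216} \approx 0.5787$)
$k 22 \left(-13\right) = \frac{125}{216} \cdot 22 \left(-13\right) = \frac{1375}{108} \left(-13\right) = - \frac{17875}{108}$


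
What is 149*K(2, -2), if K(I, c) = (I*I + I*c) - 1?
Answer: -149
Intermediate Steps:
K(I, c) = -1 + I**2 + I*c (K(I, c) = (I**2 + I*c) - 1 = -1 + I**2 + I*c)
149*K(2, -2) = 149*(-1 + 2**2 + 2*(-2)) = 149*(-1 + 4 - 4) = 149*(-1) = -149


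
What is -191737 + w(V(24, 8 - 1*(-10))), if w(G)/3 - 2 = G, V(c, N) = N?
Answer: -191677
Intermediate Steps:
w(G) = 6 + 3*G
-191737 + w(V(24, 8 - 1*(-10))) = -191737 + (6 + 3*(8 - 1*(-10))) = -191737 + (6 + 3*(8 + 10)) = -191737 + (6 + 3*18) = -191737 + (6 + 54) = -191737 + 60 = -191677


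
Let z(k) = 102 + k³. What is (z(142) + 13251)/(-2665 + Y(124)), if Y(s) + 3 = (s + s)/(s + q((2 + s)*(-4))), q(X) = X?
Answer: -273280895/253522 ≈ -1077.9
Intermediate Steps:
Y(s) = -3 + 2*s/(-8 - 3*s) (Y(s) = -3 + (s + s)/(s + (2 + s)*(-4)) = -3 + (2*s)/(s + (-8 - 4*s)) = -3 + (2*s)/(-8 - 3*s) = -3 + 2*s/(-8 - 3*s))
(z(142) + 13251)/(-2665 + Y(124)) = ((102 + 142³) + 13251)/(-2665 + (-24 - 11*124)/(8 + 3*124)) = ((102 + 2863288) + 13251)/(-2665 + (-24 - 1364)/(8 + 372)) = (2863390 + 13251)/(-2665 - 1388/380) = 2876641/(-2665 + (1/380)*(-1388)) = 2876641/(-2665 - 347/95) = 2876641/(-253522/95) = 2876641*(-95/253522) = -273280895/253522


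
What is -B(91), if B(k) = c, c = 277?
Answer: -277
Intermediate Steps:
B(k) = 277
-B(91) = -1*277 = -277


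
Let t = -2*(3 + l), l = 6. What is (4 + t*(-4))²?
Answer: 5776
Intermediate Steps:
t = -18 (t = -2*(3 + 6) = -2*9 = -18)
(4 + t*(-4))² = (4 - 18*(-4))² = (4 + 72)² = 76² = 5776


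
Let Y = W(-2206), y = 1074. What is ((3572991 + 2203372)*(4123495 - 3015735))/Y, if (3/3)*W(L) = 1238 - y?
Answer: 1599705969220/41 ≈ 3.9017e+10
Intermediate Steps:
W(L) = 164 (W(L) = 1238 - 1*1074 = 1238 - 1074 = 164)
Y = 164
((3572991 + 2203372)*(4123495 - 3015735))/Y = ((3572991 + 2203372)*(4123495 - 3015735))/164 = (5776363*1107760)*(1/164) = 6398823876880*(1/164) = 1599705969220/41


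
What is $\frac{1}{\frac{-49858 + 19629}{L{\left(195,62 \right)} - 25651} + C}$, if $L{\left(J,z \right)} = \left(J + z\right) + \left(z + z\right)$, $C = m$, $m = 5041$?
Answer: $\frac{1330}{6706121} \approx 0.00019833$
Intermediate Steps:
$C = 5041$
$L{\left(J,z \right)} = J + 3 z$ ($L{\left(J,z \right)} = \left(J + z\right) + 2 z = J + 3 z$)
$\frac{1}{\frac{-49858 + 19629}{L{\left(195,62 \right)} - 25651} + C} = \frac{1}{\frac{-49858 + 19629}{\left(195 + 3 \cdot 62\right) - 25651} + 5041} = \frac{1}{- \frac{30229}{\left(195 + 186\right) - 25651} + 5041} = \frac{1}{- \frac{30229}{381 - 25651} + 5041} = \frac{1}{- \frac{30229}{-25270} + 5041} = \frac{1}{\left(-30229\right) \left(- \frac{1}{25270}\right) + 5041} = \frac{1}{\frac{1591}{1330} + 5041} = \frac{1}{\frac{6706121}{1330}} = \frac{1330}{6706121}$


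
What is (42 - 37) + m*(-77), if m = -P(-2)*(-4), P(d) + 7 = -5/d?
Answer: 1391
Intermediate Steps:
P(d) = -7 - 5/d
m = -18 (m = -(-7 - 5/(-2))*(-4) = -(-7 - 5*(-1/2))*(-4) = -(-7 + 5/2)*(-4) = -1*(-9/2)*(-4) = (9/2)*(-4) = -18)
(42 - 37) + m*(-77) = (42 - 37) - 18*(-77) = 5 + 1386 = 1391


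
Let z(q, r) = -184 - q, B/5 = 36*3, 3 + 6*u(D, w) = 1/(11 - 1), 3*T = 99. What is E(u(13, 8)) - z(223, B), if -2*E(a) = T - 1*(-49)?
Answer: 366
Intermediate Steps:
T = 33 (T = (1/3)*99 = 33)
u(D, w) = -29/60 (u(D, w) = -1/2 + 1/(6*(11 - 1)) = -1/2 + (1/6)/10 = -1/2 + (1/6)*(1/10) = -1/2 + 1/60 = -29/60)
E(a) = -41 (E(a) = -(33 - 1*(-49))/2 = -(33 + 49)/2 = -1/2*82 = -41)
B = 540 (B = 5*(36*3) = 5*108 = 540)
E(u(13, 8)) - z(223, B) = -41 - (-184 - 1*223) = -41 - (-184 - 223) = -41 - 1*(-407) = -41 + 407 = 366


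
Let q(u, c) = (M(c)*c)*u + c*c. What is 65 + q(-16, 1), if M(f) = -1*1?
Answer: 82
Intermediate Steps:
M(f) = -1
q(u, c) = c² - c*u (q(u, c) = (-c)*u + c*c = -c*u + c² = c² - c*u)
65 + q(-16, 1) = 65 + 1*(1 - 1*(-16)) = 65 + 1*(1 + 16) = 65 + 1*17 = 65 + 17 = 82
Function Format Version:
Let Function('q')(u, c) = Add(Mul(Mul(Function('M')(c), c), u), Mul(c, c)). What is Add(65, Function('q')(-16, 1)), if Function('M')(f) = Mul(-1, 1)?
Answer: 82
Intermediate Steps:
Function('M')(f) = -1
Function('q')(u, c) = Add(Pow(c, 2), Mul(-1, c, u)) (Function('q')(u, c) = Add(Mul(Mul(-1, c), u), Mul(c, c)) = Add(Mul(-1, c, u), Pow(c, 2)) = Add(Pow(c, 2), Mul(-1, c, u)))
Add(65, Function('q')(-16, 1)) = Add(65, Mul(1, Add(1, Mul(-1, -16)))) = Add(65, Mul(1, Add(1, 16))) = Add(65, Mul(1, 17)) = Add(65, 17) = 82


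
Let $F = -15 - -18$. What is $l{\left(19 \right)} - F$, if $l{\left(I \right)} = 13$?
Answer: $10$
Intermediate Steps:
$F = 3$ ($F = -15 + 18 = 3$)
$l{\left(19 \right)} - F = 13 - 3 = 10$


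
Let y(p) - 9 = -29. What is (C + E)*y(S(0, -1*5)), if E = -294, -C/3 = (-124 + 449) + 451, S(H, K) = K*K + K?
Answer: 52440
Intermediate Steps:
S(H, K) = K + K**2 (S(H, K) = K**2 + K = K + K**2)
y(p) = -20 (y(p) = 9 - 29 = -20)
C = -2328 (C = -3*((-124 + 449) + 451) = -3*(325 + 451) = -3*776 = -2328)
(C + E)*y(S(0, -1*5)) = (-2328 - 294)*(-20) = -2622*(-20) = 52440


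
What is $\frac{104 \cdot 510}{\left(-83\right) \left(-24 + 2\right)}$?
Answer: $\frac{26520}{913} \approx 29.047$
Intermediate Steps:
$\frac{104 \cdot 510}{\left(-83\right) \left(-24 + 2\right)} = \frac{53040}{\left(-83\right) \left(-22\right)} = \frac{53040}{1826} = 53040 \cdot \frac{1}{1826} = \frac{26520}{913}$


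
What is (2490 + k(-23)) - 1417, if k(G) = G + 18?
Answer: 1068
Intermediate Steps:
k(G) = 18 + G
(2490 + k(-23)) - 1417 = (2490 + (18 - 23)) - 1417 = (2490 - 5) - 1417 = 2485 - 1417 = 1068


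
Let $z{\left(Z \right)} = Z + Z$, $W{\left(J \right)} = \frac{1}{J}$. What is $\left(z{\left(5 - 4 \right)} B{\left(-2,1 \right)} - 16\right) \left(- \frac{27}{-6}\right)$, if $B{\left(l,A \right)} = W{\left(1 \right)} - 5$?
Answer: $-108$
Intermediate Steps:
$B{\left(l,A \right)} = -4$ ($B{\left(l,A \right)} = 1^{-1} - 5 = 1 - 5 = -4$)
$z{\left(Z \right)} = 2 Z$
$\left(z{\left(5 - 4 \right)} B{\left(-2,1 \right)} - 16\right) \left(- \frac{27}{-6}\right) = \left(2 \left(5 - 4\right) \left(-4\right) - 16\right) \left(- \frac{27}{-6}\right) = \left(2 \cdot 1 \left(-4\right) - 16\right) \left(\left(-27\right) \left(- \frac{1}{6}\right)\right) = \left(2 \left(-4\right) - 16\right) \frac{9}{2} = \left(-8 - 16\right) \frac{9}{2} = \left(-24\right) \frac{9}{2} = -108$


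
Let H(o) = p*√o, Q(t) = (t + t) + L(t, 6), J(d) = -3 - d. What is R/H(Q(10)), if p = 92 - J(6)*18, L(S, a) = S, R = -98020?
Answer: -4901*√30/381 ≈ -70.456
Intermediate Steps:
Q(t) = 3*t (Q(t) = (t + t) + t = 2*t + t = 3*t)
p = 254 (p = 92 - (-3 - 1*6)*18 = 92 - (-3 - 6)*18 = 92 - (-9)*18 = 92 - 1*(-162) = 92 + 162 = 254)
H(o) = 254*√o
R/H(Q(10)) = -98020*√30/7620 = -4901*√30/381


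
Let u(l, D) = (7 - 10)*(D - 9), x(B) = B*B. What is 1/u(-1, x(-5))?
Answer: -1/48 ≈ -0.020833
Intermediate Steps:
x(B) = B²
u(l, D) = 27 - 3*D (u(l, D) = -3*(-9 + D) = 27 - 3*D)
1/u(-1, x(-5)) = 1/(27 - 3*(-5)²) = 1/(27 - 3*25) = 1/(27 - 75) = 1/(-48) = -1/48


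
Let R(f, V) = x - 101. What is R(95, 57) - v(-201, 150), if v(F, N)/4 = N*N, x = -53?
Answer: -90154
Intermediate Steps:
v(F, N) = 4*N² (v(F, N) = 4*(N*N) = 4*N²)
R(f, V) = -154 (R(f, V) = -53 - 101 = -154)
R(95, 57) - v(-201, 150) = -154 - 4*150² = -154 - 4*22500 = -154 - 1*90000 = -154 - 90000 = -90154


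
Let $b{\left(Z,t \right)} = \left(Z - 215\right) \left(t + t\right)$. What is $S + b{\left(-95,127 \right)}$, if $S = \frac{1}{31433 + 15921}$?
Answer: $- \frac{3728653959}{47354} \approx -78740.0$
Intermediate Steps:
$b{\left(Z,t \right)} = 2 t \left(-215 + Z\right)$ ($b{\left(Z,t \right)} = \left(-215 + Z\right) 2 t = 2 t \left(-215 + Z\right)$)
$S = \frac{1}{47354} \approx 2.1118 \cdot 10^{-5}$
$S + b{\left(-95,127 \right)} = \frac{1}{47354} + 2 \cdot 127 \left(-215 - 95\right) = \frac{1}{47354} + 2 \cdot 127 \left(-310\right) = \frac{1}{47354} - 78740 = - \frac{3728653959}{47354}$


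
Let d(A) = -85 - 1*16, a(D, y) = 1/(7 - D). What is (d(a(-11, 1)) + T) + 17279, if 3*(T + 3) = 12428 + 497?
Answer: 64450/3 ≈ 21483.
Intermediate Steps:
T = 12916/3 (T = -3 + (12428 + 497)/3 = -3 + (⅓)*12925 = -3 + 12925/3 = 12916/3 ≈ 4305.3)
d(A) = -101 (d(A) = -85 - 16 = -101)
(d(a(-11, 1)) + T) + 17279 = (-101 + 12916/3) + 17279 = 12613/3 + 17279 = 64450/3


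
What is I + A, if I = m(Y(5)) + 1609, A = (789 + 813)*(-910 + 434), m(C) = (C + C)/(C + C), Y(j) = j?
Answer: -760942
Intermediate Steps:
m(C) = 1 (m(C) = (2*C)/((2*C)) = (2*C)*(1/(2*C)) = 1)
A = -762552 (A = 1602*(-476) = -762552)
I = 1610 (I = 1 + 1609 = 1610)
I + A = 1610 - 762552 = -760942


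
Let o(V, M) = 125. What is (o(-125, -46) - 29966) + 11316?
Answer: -18525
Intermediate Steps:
(o(-125, -46) - 29966) + 11316 = (125 - 29966) + 11316 = -29841 + 11316 = -18525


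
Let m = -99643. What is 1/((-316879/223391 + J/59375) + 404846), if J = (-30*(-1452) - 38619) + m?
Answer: 13263840625/5369772851403643 ≈ 2.4701e-6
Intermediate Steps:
J = -94702 (J = (-30*(-1452) - 38619) - 99643 = (43560 - 38619) - 99643 = 4941 - 99643 = -94702)
1/((-316879/223391 + J/59375) + 404846) = 1/((-316879/223391 - 94702/59375) + 404846) = 1/(-39970265107/13263840625 + 404846) = 1/(5369772851403643/13263840625) = 13263840625/5369772851403643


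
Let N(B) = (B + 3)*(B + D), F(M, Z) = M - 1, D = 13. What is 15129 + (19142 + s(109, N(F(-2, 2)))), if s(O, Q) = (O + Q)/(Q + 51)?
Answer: 1747930/51 ≈ 34273.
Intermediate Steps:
F(M, Z) = -1 + M
N(B) = (3 + B)*(13 + B) (N(B) = (B + 3)*(B + 13) = (3 + B)*(13 + B))
s(O, Q) = (O + Q)/(51 + Q)
15129 + (19142 + s(109, N(F(-2, 2)))) = 15129 + (19142 + (109 + (39 + (-1 - 2)² + 16*(-1 - 2)))/(51 + (39 + (-1 - 2)² + 16*(-1 - 2)))) = 15129 + (19142 + (109 + (39 + (-3)² + 16*(-3)))/(51 + (39 + (-3)² + 16*(-3)))) = 15129 + (19142 + (109 + (39 + 9 - 48))/(51 + (39 + 9 - 48))) = 15129 + (19142 + (109 + 0)/(51 + 0)) = 15129 + (19142 + 109/51) = 15129 + 976351/51 = 1747930/51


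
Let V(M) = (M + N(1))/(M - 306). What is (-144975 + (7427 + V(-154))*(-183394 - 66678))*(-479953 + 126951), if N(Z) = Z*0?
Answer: 75406185274411914/115 ≈ 6.5571e+14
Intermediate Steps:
N(Z) = 0
V(M) = M/(-306 + M) (V(M) = (M + 0)/(M - 306) = M/(-306 + M))
(-144975 + (7427 + V(-154))*(-183394 - 66678))*(-479953 + 126951) = (-144975 + (7427 - 154/(-306 - 154))*(-183394 - 66678))*(-479953 + 126951) = (-144975 + (7427 - 154/(-460))*(-250072))*(-353002) = (-144975 + (7427 - 154*(-1/460))*(-250072))*(-353002) = (-144975 + (7427 + 77/230)*(-250072))*(-353002) = (-144975 + (1708287/230)*(-250072))*(-353002) = (-144975 - 213597373332/115)*(-353002) = -213614045457/115*(-353002) = 75406185274411914/115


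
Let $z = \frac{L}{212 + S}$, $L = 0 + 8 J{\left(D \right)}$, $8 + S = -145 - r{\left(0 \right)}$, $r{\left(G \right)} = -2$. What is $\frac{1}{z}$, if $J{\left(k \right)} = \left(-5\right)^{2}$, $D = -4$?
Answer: $\frac{61}{200} \approx 0.305$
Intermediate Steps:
$S = -151$ ($S = -8 - 143 = -151$)
$J{\left(k \right)} = 25$
$L = 200$ ($L = 0 + 8 \cdot 25 = 0 + 200 = 200$)
$z = \frac{200}{61}$ ($z = \frac{1}{212 - 151} \cdot 200 = \frac{1}{61} \cdot 200 = \frac{200}{61} \approx 3.2787$)
$\frac{1}{z} = \frac{1}{\frac{200}{61}} = \frac{61}{200}$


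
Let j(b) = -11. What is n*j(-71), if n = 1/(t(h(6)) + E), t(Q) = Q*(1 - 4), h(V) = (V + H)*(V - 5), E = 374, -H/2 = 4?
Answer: -11/380 ≈ -0.028947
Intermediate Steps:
H = -8 (H = -2*4 = -8)
h(V) = (-8 + V)*(-5 + V) (h(V) = (V - 8)*(V - 5) = (-8 + V)*(-5 + V))
t(Q) = -3*Q (t(Q) = Q*(-3) = -3*Q)
n = 1/380 (n = 1/(-3*(40 + 6² - 13*6) + 374) = 1/(-3*(40 + 36 - 78) + 374) = 1/(-3*(-2) + 374) = 1/(6 + 374) = 1/380 ≈ 0.0026316)
n*j(-71) = (1/380)*(-11) = -11/380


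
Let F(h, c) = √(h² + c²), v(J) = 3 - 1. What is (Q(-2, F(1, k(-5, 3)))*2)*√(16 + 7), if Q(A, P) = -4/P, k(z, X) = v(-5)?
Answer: -8*√115/5 ≈ -17.158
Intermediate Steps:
v(J) = 2
k(z, X) = 2
F(h, c) = √(c² + h²)
(Q(-2, F(1, k(-5, 3)))*2)*√(16 + 7) = (-4/√(2² + 1²)*2)*√(16 + 7) = (-4/√(4 + 1)*2)*√23 = (-4*√5/5*2)*√23 = (-8*√5/5)*√23 = -8*√115/5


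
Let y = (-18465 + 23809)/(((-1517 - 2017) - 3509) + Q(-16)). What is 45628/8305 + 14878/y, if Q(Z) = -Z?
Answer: -39455675559/2017360 ≈ -19558.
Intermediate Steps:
y = -5344/7027 (y = (-18465 + 23809)/(((-1517 - 2017) - 3509) - 1*(-16)) = 5344/((-3534 - 3509) + 16) = 5344/(-7043 + 16) = 5344/(-7027) = 5344*(-1/7027) = -5344/7027 ≈ -0.76050)
45628/8305 + 14878/y = 45628/8305 + 14878/(-5344/7027) = 45628*(1/8305) + 14878*(-7027/5344) = 4148/755 - 52273853/2672 = -39455675559/2017360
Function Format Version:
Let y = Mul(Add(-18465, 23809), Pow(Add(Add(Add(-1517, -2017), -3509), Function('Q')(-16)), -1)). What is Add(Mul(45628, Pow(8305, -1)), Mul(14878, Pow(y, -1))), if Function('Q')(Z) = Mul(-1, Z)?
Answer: Rational(-39455675559, 2017360) ≈ -19558.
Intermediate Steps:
y = Rational(-5344, 7027) (y = Mul(Add(-18465, 23809), Pow(Add(Add(Add(-1517, -2017), -3509), Mul(-1, -16)), -1)) = Mul(5344, Pow(Add(Add(-3534, -3509), 16), -1)) = Mul(5344, Pow(Add(-7043, 16), -1)) = Mul(5344, Pow(-7027, -1)) = Mul(5344, Rational(-1, 7027)) = Rational(-5344, 7027) ≈ -0.76050)
Add(Mul(45628, Pow(8305, -1)), Mul(14878, Pow(y, -1))) = Add(Mul(45628, Pow(8305, -1)), Mul(14878, Pow(Rational(-5344, 7027), -1))) = Add(Mul(45628, Rational(1, 8305)), Mul(14878, Rational(-7027, 5344))) = Add(Rational(4148, 755), Rational(-52273853, 2672)) = Rational(-39455675559, 2017360)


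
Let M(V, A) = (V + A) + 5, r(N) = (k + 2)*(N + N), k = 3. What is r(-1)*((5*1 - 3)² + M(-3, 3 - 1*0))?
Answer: -90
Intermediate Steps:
r(N) = 10*N (r(N) = (3 + 2)*(N + N) = 5*(2*N) = 10*N)
M(V, A) = 5 + A + V (M(V, A) = (A + V) + 5 = 5 + A + V)
r(-1)*((5*1 - 3)² + M(-3, 3 - 1*0)) = (10*(-1))*((5*1 - 3)² + (5 + (3 - 1*0) - 3)) = -10*((5 - 3)² + (5 + (3 + 0) - 3)) = -10*(2² + (5 + 3 - 3)) = -10*(4 + 5) = -10*9 = -90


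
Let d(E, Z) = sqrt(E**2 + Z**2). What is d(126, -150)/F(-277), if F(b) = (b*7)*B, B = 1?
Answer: -6*sqrt(1066)/1939 ≈ -0.10103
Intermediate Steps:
F(b) = 7*b (F(b) = (b*7)*1 = (7*b)*1 = 7*b)
d(126, -150)/F(-277) = sqrt(126**2 + (-150)**2)/((7*(-277))) = sqrt(15876 + 22500)/(-1939) = sqrt(38376)*(-1/1939) = (6*sqrt(1066))*(-1/1939) = -6*sqrt(1066)/1939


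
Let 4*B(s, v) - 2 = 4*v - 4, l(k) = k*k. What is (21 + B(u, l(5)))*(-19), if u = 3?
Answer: -1729/2 ≈ -864.50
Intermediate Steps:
l(k) = k**2
B(s, v) = -1/2 + v (B(s, v) = 1/2 + (4*v - 4)/4 = 1/2 + (-4 + 4*v)/4 = 1/2 + (-1 + v) = -1/2 + v)
(21 + B(u, l(5)))*(-19) = (21 + (-1/2 + 5**2))*(-19) = (21 + (-1/2 + 25))*(-19) = (21 + 49/2)*(-19) = (91/2)*(-19) = -1729/2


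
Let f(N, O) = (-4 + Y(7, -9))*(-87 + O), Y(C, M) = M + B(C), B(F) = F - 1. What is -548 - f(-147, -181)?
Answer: -2424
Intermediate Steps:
B(F) = -1 + F
Y(C, M) = -1 + C + M (Y(C, M) = M + (-1 + C) = -1 + C + M)
f(N, O) = 609 - 7*O (f(N, O) = (-4 + (-1 + 7 - 9))*(-87 + O) = (-4 - 3)*(-87 + O) = -7*(-87 + O) = 609 - 7*O)
-548 - f(-147, -181) = -548 - (609 - 7*(-181)) = -548 - (609 + 1267) = -548 - 1*1876 = -548 - 1876 = -2424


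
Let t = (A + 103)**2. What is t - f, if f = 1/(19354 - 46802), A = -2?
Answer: 279997049/27448 ≈ 10201.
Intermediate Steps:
f = -1/27448 (f = 1/(-27448) = -1/27448 ≈ -3.6433e-5)
t = 10201 (t = (-2 + 103)**2 = 101**2 = 10201)
t - f = 10201 - 1*(-1/27448) = 10201 + 1/27448 = 279997049/27448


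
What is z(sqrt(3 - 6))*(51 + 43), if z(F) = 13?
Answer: 1222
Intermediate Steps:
z(sqrt(3 - 6))*(51 + 43) = 13*(51 + 43) = 13*94 = 1222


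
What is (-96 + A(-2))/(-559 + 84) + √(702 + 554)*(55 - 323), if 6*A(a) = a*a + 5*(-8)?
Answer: 102/475 - 536*√314 ≈ -9497.7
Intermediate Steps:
A(a) = -20/3 + a²/6 (A(a) = (a*a + 5*(-8))/6 = (a² - 40)/6 = (-40 + a²)/6 = -20/3 + a²/6)
(-96 + A(-2))/(-559 + 84) + √(702 + 554)*(55 - 323) = (-96 + (-20/3 + (⅙)*(-2)²))/(-559 + 84) + √(702 + 554)*(55 - 323) = (-96 + (-20/3 + (⅙)*4))/(-475) + √1256*(-268) = (-96 + (-20/3 + ⅔))*(-1/475) + (2*√314)*(-268) = (-96 - 6)*(-1/475) - 536*√314 = -102*(-1/475) - 536*√314 = 102/475 - 536*√314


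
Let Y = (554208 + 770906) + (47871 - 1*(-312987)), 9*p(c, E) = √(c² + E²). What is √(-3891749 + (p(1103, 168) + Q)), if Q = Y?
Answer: √(-19851993 + √1244833)/3 ≈ 1485.1*I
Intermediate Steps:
p(c, E) = √(E² + c²)/9 (p(c, E) = √(c² + E²)/9 = √(E² + c²)/9)
Y = 1685972 (Y = 1325114 + (47871 + 312987) = 1325114 + 360858 = 1685972)
Q = 1685972
√(-3891749 + (p(1103, 168) + Q)) = √(-3891749 + (√(168² + 1103²)/9 + 1685972)) = √(-3891749 + (√(28224 + 1216609)/9 + 1685972)) = √(-3891749 + (√1244833/9 + 1685972)) = √(-3891749 + (1685972 + √1244833/9)) = √(-2205777 + √1244833/9)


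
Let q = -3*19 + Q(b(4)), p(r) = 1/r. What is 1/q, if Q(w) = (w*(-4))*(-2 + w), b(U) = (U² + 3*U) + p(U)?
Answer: -4/12093 ≈ -0.00033077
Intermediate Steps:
b(U) = 1/U + U² + 3*U (b(U) = (U² + 3*U) + 1/U = 1/U + U² + 3*U)
Q(w) = -4*w*(-2 + w) (Q(w) = (-4*w)*(-2 + w) = -4*w*(-2 + w))
q = -12093/4 (q = -3*19 + 4*((1 + 4²*(3 + 4))/4)*(2 - (1 + 4²*(3 + 4))/4) = -57 + 4*((1 + 16*7)/4)*(2 - (1 + 16*7)/4) = -57 + 4*((1 + 112)/4)*(2 - (1 + 112)/4) = -57 + 4*((¼)*113)*(2 - 113/4) = -57 + 4*(113/4)*(2 - 1*113/4) = -57 + 4*(113/4)*(2 - 113/4) = -57 + 4*(113/4)*(-105/4) = -57 - 11865/4 = -12093/4 ≈ -3023.3)
1/q = 1/(-12093/4) = -4/12093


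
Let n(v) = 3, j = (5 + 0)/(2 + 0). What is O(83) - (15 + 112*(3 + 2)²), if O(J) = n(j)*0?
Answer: -2815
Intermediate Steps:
j = 5/2 ≈ 2.5000
O(J) = 0 (O(J) = 3*0 = 0)
O(83) - (15 + 112*(3 + 2)²) = 0 - (15 + 112*(3 + 2)²) = 0 - (15 + 112*5²) = 0 - (15 + 112*25) = 0 - (15 + 2800) = 0 - 1*2815 = 0 - 2815 = -2815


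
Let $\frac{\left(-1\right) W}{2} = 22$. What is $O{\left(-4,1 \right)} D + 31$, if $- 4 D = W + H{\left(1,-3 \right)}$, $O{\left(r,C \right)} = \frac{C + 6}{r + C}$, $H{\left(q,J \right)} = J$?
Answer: $\frac{43}{12} \approx 3.5833$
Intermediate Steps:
$W = -44$ ($W = \left(-2\right) 22 = -44$)
$O{\left(r,C \right)} = \frac{6 + C}{C + r}$
$D = \frac{47}{4}$ ($D = - \frac{-44 - 3}{4} = \left(- \frac{1}{4}\right) \left(-47\right) = \frac{47}{4} \approx 11.75$)
$O{\left(-4,1 \right)} D + 31 = \frac{6 + 1}{1 - 4} \cdot \frac{47}{4} + 31 = \frac{1}{-3} \cdot 7 \cdot \frac{47}{4} + 31 = \left(- \frac{1}{3}\right) 7 \cdot \frac{47}{4} + 31 = \left(- \frac{7}{3}\right) \frac{47}{4} + 31 = - \frac{329}{12} + 31 = \frac{43}{12}$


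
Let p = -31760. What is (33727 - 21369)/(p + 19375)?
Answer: -12358/12385 ≈ -0.99782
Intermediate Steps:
(33727 - 21369)/(p + 19375) = (33727 - 21369)/(-31760 + 19375) = 12358/(-12385) = 12358*(-1/12385) = -12358/12385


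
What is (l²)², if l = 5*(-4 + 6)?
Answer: 10000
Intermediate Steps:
l = 10 (l = 5*2 = 10)
(l²)² = (10²)² = 100² = 10000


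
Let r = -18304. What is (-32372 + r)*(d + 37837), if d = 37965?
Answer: -3841342152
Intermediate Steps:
(-32372 + r)*(d + 37837) = (-32372 - 18304)*(37965 + 37837) = -50676*75802 = -3841342152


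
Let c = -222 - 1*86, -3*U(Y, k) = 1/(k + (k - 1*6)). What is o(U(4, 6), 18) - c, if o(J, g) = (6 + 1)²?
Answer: 357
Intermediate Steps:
U(Y, k) = -1/(3*(-6 + 2*k)) (U(Y, k) = -1/(3*(k + (k - 1*6))) = -1/(3*(k + (k - 6))) = -1/(3*(k + (-6 + k))) = -1/(3*(-6 + 2*k)))
o(J, g) = 49 (o(J, g) = 7² = 49)
c = -308 (c = -222 - 86 = -308)
o(U(4, 6), 18) - c = 49 - 1*(-308) = 49 + 308 = 357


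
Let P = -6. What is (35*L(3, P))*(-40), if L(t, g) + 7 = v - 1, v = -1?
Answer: 12600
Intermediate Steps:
L(t, g) = -9 (L(t, g) = -7 + (-1 - 1) = -7 - 2 = -9)
(35*L(3, P))*(-40) = (35*(-9))*(-40) = -315*(-40) = 12600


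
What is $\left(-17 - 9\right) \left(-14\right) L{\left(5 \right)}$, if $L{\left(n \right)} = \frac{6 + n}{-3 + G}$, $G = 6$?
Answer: $\frac{4004}{3} \approx 1334.7$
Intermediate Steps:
$L{\left(n \right)} = 2 + \frac{n}{3}$ ($L{\left(n \right)} = \frac{6 + n}{-3 + 6} = \frac{6 + n}{3} = \left(6 + n\right) \frac{1}{3} = 2 + \frac{n}{3}$)
$\left(-17 - 9\right) \left(-14\right) L{\left(5 \right)} = \left(-17 - 9\right) \left(-14\right) \left(2 + \frac{1}{3} \cdot 5\right) = \left(-17 - 9\right) \left(-14\right) \left(2 + \frac{5}{3}\right) = \left(-26\right) \left(-14\right) \frac{11}{3} = 364 \cdot \frac{11}{3} = \frac{4004}{3}$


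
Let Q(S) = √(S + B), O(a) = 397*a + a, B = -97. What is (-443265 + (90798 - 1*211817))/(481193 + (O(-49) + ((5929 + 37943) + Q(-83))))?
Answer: -95093703964/85197982383 + 1128568*I*√5/85197982383 ≈ -1.1161 + 2.962e-5*I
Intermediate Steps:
O(a) = 398*a
Q(S) = √(-97 + S) (Q(S) = √(S - 97) = √(-97 + S))
(-443265 + (90798 - 1*211817))/(481193 + (O(-49) + ((5929 + 37943) + Q(-83)))) = (-443265 + (90798 - 1*211817))/(481193 + (398*(-49) + ((5929 + 37943) + √(-97 - 83)))) = (-443265 + (90798 - 211817))/(481193 + (-19502 + (43872 + √(-180)))) = (-443265 - 121019)/(481193 + (-19502 + (43872 + 6*I*√5))) = -564284/(481193 + (24370 + 6*I*√5)) = -564284/(505563 + 6*I*√5)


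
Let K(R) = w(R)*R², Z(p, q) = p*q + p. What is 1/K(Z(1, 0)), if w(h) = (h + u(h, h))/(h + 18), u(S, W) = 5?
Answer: 19/6 ≈ 3.1667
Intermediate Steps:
w(h) = (5 + h)/(18 + h) (w(h) = (h + 5)/(h + 18) = (5 + h)/(18 + h))
Z(p, q) = p + p*q
K(R) = R²*(5 + R)/(18 + R) (K(R) = ((5 + R)/(18 + R))*R² = R²*(5 + R)/(18 + R))
1/K(Z(1, 0)) = 1/((1*(1 + 0))²*(5 + 1*(1 + 0))/(18 + 1*(1 + 0))) = 1/((1*1)²*(5 + 1*1)/(18 + 1*1)) = 1/(1²*(5 + 1)/(18 + 1)) = 1/(1*6/19) = 1/(1*(1/19)*6) = 1/(6/19) = 19/6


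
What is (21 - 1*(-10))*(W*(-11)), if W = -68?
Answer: 23188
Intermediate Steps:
(21 - 1*(-10))*(W*(-11)) = (21 - 1*(-10))*(-68*(-11)) = (21 + 10)*748 = 31*748 = 23188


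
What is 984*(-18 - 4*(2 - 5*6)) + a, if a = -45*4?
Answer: 92316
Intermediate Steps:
a = -180
984*(-18 - 4*(2 - 5*6)) + a = 984*(-18 - 4*(2 - 5*6)) - 180 = 984*(-18 - 4*(2 - 30)) - 180 = 984*(-18 - 4*(-28)) - 180 = 984*(-18 + 112) - 180 = 984*94 - 180 = 92496 - 180 = 92316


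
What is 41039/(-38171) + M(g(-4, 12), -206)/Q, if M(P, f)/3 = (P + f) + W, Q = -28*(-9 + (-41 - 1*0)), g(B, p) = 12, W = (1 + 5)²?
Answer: -5396261/3817100 ≈ -1.4137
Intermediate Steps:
W = 36 (W = 6² = 36)
Q = 1400 (Q = -28*(-9 + (-41 + 0)) = -28*(-9 - 41) = -28*(-50) = 1400)
M(P, f) = 108 + 3*P + 3*f (M(P, f) = 3*((P + f) + 36) = 3*(36 + P + f) = 108 + 3*P + 3*f)
41039/(-38171) + M(g(-4, 12), -206)/Q = 41039/(-38171) + (108 + 3*12 + 3*(-206))/1400 = 41039*(-1/38171) + (108 + 36 - 618)*(1/1400) = -41039/38171 - 474*1/1400 = -41039/38171 - 237/700 = -5396261/3817100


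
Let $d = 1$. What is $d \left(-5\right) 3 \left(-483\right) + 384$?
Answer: $7629$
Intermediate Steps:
$d \left(-5\right) 3 \left(-483\right) + 384 = 1 \left(-5\right) 3 \left(-483\right) + 384 = \left(-5\right) 3 \left(-483\right) + 384 = \left(-15\right) \left(-483\right) + 384 = 7245 + 384 = 7629$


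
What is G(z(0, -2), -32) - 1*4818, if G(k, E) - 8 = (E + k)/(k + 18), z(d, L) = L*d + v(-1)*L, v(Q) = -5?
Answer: -67351/14 ≈ -4810.8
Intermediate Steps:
z(d, L) = -5*L + L*d (z(d, L) = L*d - 5*L = -5*L + L*d)
G(k, E) = 8 + (E + k)/(18 + k) (G(k, E) = 8 + (E + k)/(k + 18) = 8 + (E + k)/(18 + k))
G(z(0, -2), -32) - 1*4818 = (144 - 32 + 9*(-2*(-5 + 0)))/(18 - 2*(-5 + 0)) - 1*4818 = (144 - 32 + 9*(-2*(-5)))/(18 - 2*(-5)) - 4818 = (144 - 32 + 9*10)/(18 + 10) - 4818 = (144 - 32 + 90)/28 - 4818 = (1/28)*202 - 4818 = 101/14 - 4818 = -67351/14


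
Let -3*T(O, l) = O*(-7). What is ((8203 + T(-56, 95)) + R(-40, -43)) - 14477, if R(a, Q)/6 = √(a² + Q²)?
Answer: -19214/3 + 6*√3449 ≈ -6052.3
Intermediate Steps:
T(O, l) = 7*O/3 (T(O, l) = -O*(-7)/3 = -(-7)*O/3 = 7*O/3)
R(a, Q) = 6*√(Q² + a²) (R(a, Q) = 6*√(a² + Q²) = 6*√(Q² + a²))
((8203 + T(-56, 95)) + R(-40, -43)) - 14477 = ((8203 + (7/3)*(-56)) + 6*√((-43)² + (-40)²)) - 14477 = ((8203 - 392/3) + 6*√(1849 + 1600)) - 14477 = (24217/3 + 6*√3449) - 14477 = -19214/3 + 6*√3449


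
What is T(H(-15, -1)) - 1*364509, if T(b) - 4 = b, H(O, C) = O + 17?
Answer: -364503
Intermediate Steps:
H(O, C) = 17 + O
T(b) = 4 + b
T(H(-15, -1)) - 1*364509 = (4 + (17 - 15)) - 1*364509 = (4 + 2) - 364509 = 6 - 364509 = -364503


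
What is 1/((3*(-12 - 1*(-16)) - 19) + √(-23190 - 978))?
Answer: -7/24217 - 2*I*√6042/24217 ≈ -0.00028905 - 0.0064195*I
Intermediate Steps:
1/((3*(-12 - 1*(-16)) - 19) + √(-23190 - 978)) = 1/((3*(-12 + 16) - 19) + √(-24168)) = 1/((3*4 - 19) + 2*I*√6042) = 1/((12 - 19) + 2*I*√6042) = 1/(-7 + 2*I*√6042)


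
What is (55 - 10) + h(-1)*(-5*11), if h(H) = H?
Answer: 100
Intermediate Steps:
(55 - 10) + h(-1)*(-5*11) = (55 - 10) - (-5)*11 = 45 - 1*(-55) = 45 + 55 = 100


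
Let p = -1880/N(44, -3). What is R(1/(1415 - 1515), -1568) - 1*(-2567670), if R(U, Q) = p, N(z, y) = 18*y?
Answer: 69328030/27 ≈ 2.5677e+6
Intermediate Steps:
p = 940/27 (p = -1880/(18*(-3)) = -1880/(-54) = -1880*(-1/54) = 940/27 ≈ 34.815)
R(U, Q) = 940/27
R(1/(1415 - 1515), -1568) - 1*(-2567670) = 940/27 - 1*(-2567670) = 940/27 + 2567670 = 69328030/27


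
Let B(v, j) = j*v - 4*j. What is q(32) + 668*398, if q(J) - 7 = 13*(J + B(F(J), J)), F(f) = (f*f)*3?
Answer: 1542575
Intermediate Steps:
F(f) = 3*f**2 (F(f) = f**2*3 = 3*f**2)
B(v, j) = -4*j + j*v
q(J) = 7 + 13*J + 13*J*(-4 + 3*J**2) (q(J) = 7 + 13*(J + J*(-4 + 3*J**2)) = 7 + (13*J + 13*J*(-4 + 3*J**2)) = 7 + 13*J + 13*J*(-4 + 3*J**2))
q(32) + 668*398 = (7 - 39*32 + 39*32**3) + 668*398 = (7 - 1248 + 39*32768) + 265864 = (7 - 1248 + 1277952) + 265864 = 1276711 + 265864 = 1542575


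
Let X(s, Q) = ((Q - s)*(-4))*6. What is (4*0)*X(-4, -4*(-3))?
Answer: 0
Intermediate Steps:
X(s, Q) = -24*Q + 24*s (X(s, Q) = (-4*Q + 4*s)*6 = -24*Q + 24*s)
(4*0)*X(-4, -4*(-3)) = (4*0)*(-(-96)*(-3) + 24*(-4)) = 0*(-24*12 - 96) = 0*(-288 - 96) = 0*(-384) = 0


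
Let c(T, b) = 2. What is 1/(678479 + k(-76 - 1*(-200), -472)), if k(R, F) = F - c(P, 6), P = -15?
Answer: 1/678005 ≈ 1.4749e-6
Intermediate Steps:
k(R, F) = -2 + F (k(R, F) = F - 1*2 = F - 2 = -2 + F)
1/(678479 + k(-76 - 1*(-200), -472)) = 1/(678479 + (-2 - 472)) = 1/(678479 - 474) = 1/678005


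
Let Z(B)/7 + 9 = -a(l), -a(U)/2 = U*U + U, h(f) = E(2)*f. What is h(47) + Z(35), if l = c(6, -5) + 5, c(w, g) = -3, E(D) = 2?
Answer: 115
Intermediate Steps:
h(f) = 2*f
l = 2 (l = -3 + 5 = 2)
a(U) = -2*U - 2*U² (a(U) = -2*(U*U + U) = -2*(U² + U) = -2*(U + U²) = -2*U - 2*U²)
Z(B) = 21 (Z(B) = -63 + 7*(-(-2)*2*(1 + 2)) = -63 + 7*(-(-2)*2*3) = -63 + 7*(-1*(-12)) = -63 + 7*12 = -63 + 84 = 21)
h(47) + Z(35) = 2*47 + 21 = 94 + 21 = 115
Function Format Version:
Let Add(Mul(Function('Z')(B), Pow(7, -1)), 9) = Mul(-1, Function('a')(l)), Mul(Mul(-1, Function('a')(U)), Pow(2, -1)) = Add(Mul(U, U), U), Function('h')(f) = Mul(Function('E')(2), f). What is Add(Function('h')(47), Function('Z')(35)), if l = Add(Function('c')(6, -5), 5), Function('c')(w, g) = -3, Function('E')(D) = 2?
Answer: 115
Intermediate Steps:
Function('h')(f) = Mul(2, f)
l = 2 (l = Add(-3, 5) = 2)
Function('a')(U) = Add(Mul(-2, U), Mul(-2, Pow(U, 2))) (Function('a')(U) = Mul(-2, Add(Mul(U, U), U)) = Mul(-2, Add(Pow(U, 2), U)) = Mul(-2, Add(U, Pow(U, 2))) = Add(Mul(-2, U), Mul(-2, Pow(U, 2))))
Function('Z')(B) = 21 (Function('Z')(B) = Add(-63, Mul(7, Mul(-1, Mul(-2, 2, Add(1, 2))))) = Add(-63, Mul(7, Mul(-1, Mul(-2, 2, 3)))) = Add(-63, Mul(7, Mul(-1, -12))) = Add(-63, Mul(7, 12)) = Add(-63, 84) = 21)
Add(Function('h')(47), Function('Z')(35)) = Add(Mul(2, 47), 21) = Add(94, 21) = 115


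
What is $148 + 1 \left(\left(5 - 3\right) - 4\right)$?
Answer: $146$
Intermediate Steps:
$148 + 1 \left(\left(5 - 3\right) - 4\right) = 148 + 1 \left(2 - 4\right) = 148 + 1 \left(-2\right) = 148 - 2 = 146$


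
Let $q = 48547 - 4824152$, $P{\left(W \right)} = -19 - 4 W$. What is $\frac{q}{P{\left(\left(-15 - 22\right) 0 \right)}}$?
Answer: $\frac{4775605}{19} \approx 2.5135 \cdot 10^{5}$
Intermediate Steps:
$q = -4775605$
$\frac{q}{P{\left(\left(-15 - 22\right) 0 \right)}} = - \frac{4775605}{-19 - 4 \left(-15 - 22\right) 0} = - \frac{4775605}{-19 - 4 \left(\left(-37\right) 0\right)} = - \frac{4775605}{-19 - 0} = - \frac{4775605}{-19 + 0} = - \frac{4775605}{-19} = \left(-4775605\right) \left(- \frac{1}{19}\right) = \frac{4775605}{19}$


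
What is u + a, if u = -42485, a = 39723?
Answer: -2762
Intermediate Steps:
u + a = -42485 + 39723 = -2762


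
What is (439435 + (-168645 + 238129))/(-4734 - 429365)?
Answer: -508919/434099 ≈ -1.1724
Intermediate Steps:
(439435 + (-168645 + 238129))/(-4734 - 429365) = (439435 + 69484)/(-434099) = 508919*(-1/434099) = -508919/434099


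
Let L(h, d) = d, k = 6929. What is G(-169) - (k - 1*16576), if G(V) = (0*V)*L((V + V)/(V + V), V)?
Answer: 9647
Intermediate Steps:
G(V) = 0 (G(V) = (0*V)*V = 0*V = 0)
G(-169) - (k - 1*16576) = 0 - (6929 - 1*16576) = 0 - (6929 - 16576) = 0 - 1*(-9647) = 0 + 9647 = 9647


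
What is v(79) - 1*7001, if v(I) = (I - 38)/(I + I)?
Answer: -1106117/158 ≈ -7000.7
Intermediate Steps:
v(I) = (-38 + I)/(2*I) (v(I) = (-38 + I)/((2*I)) = (-38 + I)*(1/(2*I)) = (-38 + I)/(2*I))
v(79) - 1*7001 = (½)*(-38 + 79)/79 - 1*7001 = (½)*(1/79)*41 - 7001 = 41/158 - 7001 = -1106117/158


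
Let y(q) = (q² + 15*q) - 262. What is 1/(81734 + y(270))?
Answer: 1/158422 ≈ 6.3123e-6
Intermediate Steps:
y(q) = -262 + q² + 15*q
1/(81734 + y(270)) = 1/(81734 + (-262 + 270² + 15*270)) = 1/(81734 + (-262 + 72900 + 4050)) = 1/(81734 + 76688) = 1/158422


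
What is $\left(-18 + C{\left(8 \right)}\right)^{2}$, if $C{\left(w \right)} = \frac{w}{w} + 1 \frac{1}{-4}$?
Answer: $\frac{4761}{16} \approx 297.56$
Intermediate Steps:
$C{\left(w \right)} = \frac{3}{4}$ ($C{\left(w \right)} = 1 + 1 \left(- \frac{1}{4}\right) = 1 - \frac{1}{4} = \frac{3}{4}$)
$\left(-18 + C{\left(8 \right)}\right)^{2} = \left(-18 + \frac{3}{4}\right)^{2} = \left(- \frac{69}{4}\right)^{2} = \frac{4761}{16}$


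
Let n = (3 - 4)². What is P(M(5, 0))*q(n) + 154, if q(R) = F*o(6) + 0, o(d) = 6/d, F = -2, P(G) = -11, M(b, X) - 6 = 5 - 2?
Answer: 176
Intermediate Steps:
M(b, X) = 9 (M(b, X) = 6 + (5 - 2) = 6 + 3 = 9)
n = 1 (n = (-1)² = 1)
q(R) = -2 (q(R) = -12/6 + 0 = -2*1 + 0 = -2 + 0 = -2)
P(M(5, 0))*q(n) + 154 = -11*(-2) + 154 = 22 + 154 = 176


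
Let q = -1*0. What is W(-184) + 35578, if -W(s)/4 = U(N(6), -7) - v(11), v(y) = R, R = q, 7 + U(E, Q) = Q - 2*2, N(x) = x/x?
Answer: 35650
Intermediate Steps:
q = 0
N(x) = 1
U(E, Q) = -11 + Q (U(E, Q) = -7 + (Q - 2*2) = -7 + (Q - 4) = -7 + (-4 + Q) = -11 + Q)
R = 0
v(y) = 0
W(s) = 72 (W(s) = -4*((-11 - 7) - 1*0) = -4*(-18 + 0) = -4*(-18) = 72)
W(-184) + 35578 = 72 + 35578 = 35650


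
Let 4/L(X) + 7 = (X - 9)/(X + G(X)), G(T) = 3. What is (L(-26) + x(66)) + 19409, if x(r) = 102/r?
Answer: 13451002/693 ≈ 19410.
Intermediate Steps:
L(X) = 4/(-7 + (-9 + X)/(3 + X)) (L(X) = 4/(-7 + (X - 9)/(X + 3)) = 4/(-7 + (-9 + X)/(3 + X)))
(L(-26) + x(66)) + 19409 = (2*(-3 - 1*(-26))/(3*(5 - 26)) + 102/66) + 19409 = ((⅔)*(-3 + 26)/(-21) + 102*(1/66)) + 19409 = ((⅔)*(-1/21)*23 + 17/11) + 19409 = (-46/63 + 17/11) + 19409 = 565/693 + 19409 = 13451002/693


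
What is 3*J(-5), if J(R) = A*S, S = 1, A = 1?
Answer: 3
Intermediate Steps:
J(R) = 1 (J(R) = 1*1 = 1)
3*J(-5) = 3*1 = 3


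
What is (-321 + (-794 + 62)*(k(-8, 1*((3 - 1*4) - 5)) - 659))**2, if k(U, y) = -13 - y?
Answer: 237355070481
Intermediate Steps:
(-321 + (-794 + 62)*(k(-8, 1*((3 - 1*4) - 5)) - 659))**2 = (-321 + (-794 + 62)*((-13 - ((3 - 1*4) - 5)) - 659))**2 = (-321 - 732*((-13 - ((3 - 4) - 5)) - 659))**2 = (-321 - 732*((-13 - (-1 - 5)) - 659))**2 = (-321 - 732*((-13 - (-6)) - 659))**2 = (-321 - 732*((-13 - 1*(-6)) - 659))**2 = (-321 - 732*((-13 + 6) - 659))**2 = (-321 - 732*(-7 - 659))**2 = (-321 - 732*(-666))**2 = (-321 + 487512)**2 = 487191**2 = 237355070481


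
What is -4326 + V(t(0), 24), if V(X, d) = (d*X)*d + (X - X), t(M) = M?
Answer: -4326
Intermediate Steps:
V(X, d) = X*d² (V(X, d) = (X*d)*d + 0 = X*d² + 0 = X*d²)
-4326 + V(t(0), 24) = -4326 + 0*24² = -4326 + 0*576 = -4326 + 0 = -4326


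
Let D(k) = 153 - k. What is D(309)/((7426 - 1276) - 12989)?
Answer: 156/6839 ≈ 0.022810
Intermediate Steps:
D(309)/((7426 - 1276) - 12989) = (153 - 1*309)/((7426 - 1276) - 12989) = (153 - 309)/(6150 - 12989) = -156/(-6839) = -156*(-1/6839) = 156/6839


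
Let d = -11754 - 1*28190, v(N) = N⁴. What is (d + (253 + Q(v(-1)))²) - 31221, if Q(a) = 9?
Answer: -2521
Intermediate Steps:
d = -39944 (d = -11754 - 28190 = -39944)
(d + (253 + Q(v(-1)))²) - 31221 = (-39944 + (253 + 9)²) - 31221 = (-39944 + 262²) - 31221 = (-39944 + 68644) - 31221 = 28700 - 31221 = -2521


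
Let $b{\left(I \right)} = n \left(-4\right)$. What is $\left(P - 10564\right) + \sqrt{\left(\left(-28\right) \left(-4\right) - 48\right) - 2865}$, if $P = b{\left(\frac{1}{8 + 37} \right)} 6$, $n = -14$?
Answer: $-10228 + i \sqrt{2801} \approx -10228.0 + 52.924 i$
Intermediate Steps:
$b{\left(I \right)} = 56$ ($b{\left(I \right)} = \left(-14\right) \left(-4\right) = 56$)
$P = 336$ ($P = 56 \cdot 6 = 336$)
$\left(P - 10564\right) + \sqrt{\left(\left(-28\right) \left(-4\right) - 48\right) - 2865} = \left(336 - 10564\right) + \sqrt{\left(\left(-28\right) \left(-4\right) - 48\right) - 2865} = -10228 + \sqrt{\left(112 - 48\right) - 2865} = -10228 + \sqrt{64 - 2865} = -10228 + \sqrt{-2801} = -10228 + i \sqrt{2801}$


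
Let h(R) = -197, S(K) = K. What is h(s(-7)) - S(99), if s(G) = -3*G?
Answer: -296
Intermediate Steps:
h(s(-7)) - S(99) = -197 - 1*99 = -197 - 99 = -296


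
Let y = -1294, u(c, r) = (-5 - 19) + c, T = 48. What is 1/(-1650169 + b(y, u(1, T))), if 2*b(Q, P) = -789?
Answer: -2/3301127 ≈ -6.0585e-7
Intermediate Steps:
u(c, r) = -24 + c
b(Q, P) = -789/2 (b(Q, P) = (½)*(-789) = -789/2)
1/(-1650169 + b(y, u(1, T))) = 1/(-1650169 - 789/2) = 1/(-3301127/2) = -2/3301127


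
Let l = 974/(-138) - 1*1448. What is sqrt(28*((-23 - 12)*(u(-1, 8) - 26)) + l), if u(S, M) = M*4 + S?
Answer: I*sqrt(30256431)/69 ≈ 79.719*I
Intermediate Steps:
u(S, M) = S + 4*M (u(S, M) = 4*M + S = S + 4*M)
l = -100399/69 (l = 974*(-1/138) - 1448 = -487/69 - 1448 = -100399/69 ≈ -1455.1)
sqrt(28*((-23 - 12)*(u(-1, 8) - 26)) + l) = sqrt(28*((-23 - 12)*((-1 + 4*8) - 26)) - 100399/69) = sqrt(28*(-35*((-1 + 32) - 26)) - 100399/69) = sqrt(28*(-35*(31 - 26)) - 100399/69) = sqrt(28*(-35*5) - 100399/69) = sqrt(28*(-175) - 100399/69) = sqrt(-4900 - 100399/69) = sqrt(-438499/69) = I*sqrt(30256431)/69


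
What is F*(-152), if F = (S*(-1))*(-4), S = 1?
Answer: -608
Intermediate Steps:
F = 4 (F = (1*(-1))*(-4) = -1*(-4) = 4)
F*(-152) = 4*(-152) = -608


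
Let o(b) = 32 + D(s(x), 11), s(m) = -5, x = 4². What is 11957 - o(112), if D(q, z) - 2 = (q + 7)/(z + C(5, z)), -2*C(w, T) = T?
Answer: 131149/11 ≈ 11923.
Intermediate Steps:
x = 16
C(w, T) = -T/2
D(q, z) = 2 + 2*(7 + q)/z (D(q, z) = 2 + (q + 7)/(z - z/2) = 2 + (7 + q)/((z/2)) = 2 + (7 + q)*(2/z) = 2 + 2*(7 + q)/z)
o(b) = 378/11 (o(b) = 32 + 2*(7 - 5 + 11)/11 = 32 + 2*(1/11)*13 = 32 + 26/11 = 378/11)
11957 - o(112) = 11957 - 1*378/11 = 11957 - 378/11 = 131149/11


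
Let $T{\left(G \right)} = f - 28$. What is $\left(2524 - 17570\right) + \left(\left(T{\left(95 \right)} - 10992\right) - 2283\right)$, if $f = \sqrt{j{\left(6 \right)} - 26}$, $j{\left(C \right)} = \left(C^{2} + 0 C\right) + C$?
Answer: $-28345$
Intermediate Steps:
$j{\left(C \right)} = C + C^{2}$ ($j{\left(C \right)} = \left(C^{2} + 0\right) + C = C^{2} + C = C + C^{2}$)
$f = 4$ ($f = \sqrt{6 \left(1 + 6\right) - 26} = \sqrt{6 \cdot 7 - 26} = \sqrt{42 - 26} = \sqrt{16} = 4$)
$T{\left(G \right)} = -24$ ($T{\left(G \right)} = 4 - 28 = -24$)
$\left(2524 - 17570\right) + \left(\left(T{\left(95 \right)} - 10992\right) - 2283\right) = \left(2524 - 17570\right) - 13299 = -15046 - 13299 = -28345$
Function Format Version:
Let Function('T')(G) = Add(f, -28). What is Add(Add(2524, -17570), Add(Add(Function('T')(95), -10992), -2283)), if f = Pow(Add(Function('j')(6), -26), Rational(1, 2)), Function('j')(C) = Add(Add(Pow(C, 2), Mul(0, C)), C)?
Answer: -28345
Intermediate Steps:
Function('j')(C) = Add(C, Pow(C, 2)) (Function('j')(C) = Add(Add(Pow(C, 2), 0), C) = Add(Pow(C, 2), C) = Add(C, Pow(C, 2)))
f = 4 (f = Pow(Add(Mul(6, Add(1, 6)), -26), Rational(1, 2)) = Pow(Add(Mul(6, 7), -26), Rational(1, 2)) = Pow(Add(42, -26), Rational(1, 2)) = Pow(16, Rational(1, 2)) = 4)
Function('T')(G) = -24 (Function('T')(G) = Add(4, -28) = -24)
Add(Add(2524, -17570), Add(Add(Function('T')(95), -10992), -2283)) = Add(Add(2524, -17570), Add(Add(-24, -10992), -2283)) = Add(-15046, Add(-11016, -2283)) = Add(-15046, -13299) = -28345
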